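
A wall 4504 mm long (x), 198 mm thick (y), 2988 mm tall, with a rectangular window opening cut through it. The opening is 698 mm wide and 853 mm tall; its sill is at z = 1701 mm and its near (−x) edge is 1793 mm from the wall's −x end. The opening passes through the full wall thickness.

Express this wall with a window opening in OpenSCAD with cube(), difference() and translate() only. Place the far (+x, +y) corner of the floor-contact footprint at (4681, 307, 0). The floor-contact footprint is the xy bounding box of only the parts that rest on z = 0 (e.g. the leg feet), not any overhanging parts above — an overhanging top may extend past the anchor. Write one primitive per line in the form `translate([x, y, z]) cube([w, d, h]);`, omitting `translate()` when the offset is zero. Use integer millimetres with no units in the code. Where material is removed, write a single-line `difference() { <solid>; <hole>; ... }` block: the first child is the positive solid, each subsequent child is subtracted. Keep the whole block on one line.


difference() { translate([177, 109, 0]) cube([4504, 198, 2988]); translate([1970, 109, 1701]) cube([698, 198, 853]); }


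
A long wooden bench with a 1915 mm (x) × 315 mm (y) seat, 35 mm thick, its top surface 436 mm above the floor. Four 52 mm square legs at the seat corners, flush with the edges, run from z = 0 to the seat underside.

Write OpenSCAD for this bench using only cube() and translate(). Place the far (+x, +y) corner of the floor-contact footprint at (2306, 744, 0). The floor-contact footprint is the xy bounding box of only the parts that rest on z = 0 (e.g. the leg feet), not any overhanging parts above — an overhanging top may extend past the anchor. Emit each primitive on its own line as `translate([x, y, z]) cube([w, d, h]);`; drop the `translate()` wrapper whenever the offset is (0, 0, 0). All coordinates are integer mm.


translate([391, 429, 401]) cube([1915, 315, 35]);
translate([391, 429, 0]) cube([52, 52, 401]);
translate([391, 692, 0]) cube([52, 52, 401]);
translate([2254, 429, 0]) cube([52, 52, 401]);
translate([2254, 692, 0]) cube([52, 52, 401]);


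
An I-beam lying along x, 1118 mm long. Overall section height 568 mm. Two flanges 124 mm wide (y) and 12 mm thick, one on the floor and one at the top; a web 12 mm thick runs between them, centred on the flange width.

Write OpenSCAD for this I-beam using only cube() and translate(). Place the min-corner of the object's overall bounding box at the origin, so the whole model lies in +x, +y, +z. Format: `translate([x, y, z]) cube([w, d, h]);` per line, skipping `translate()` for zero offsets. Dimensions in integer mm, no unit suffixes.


cube([1118, 124, 12]);
translate([0, 56, 12]) cube([1118, 12, 544]);
translate([0, 0, 556]) cube([1118, 124, 12]);


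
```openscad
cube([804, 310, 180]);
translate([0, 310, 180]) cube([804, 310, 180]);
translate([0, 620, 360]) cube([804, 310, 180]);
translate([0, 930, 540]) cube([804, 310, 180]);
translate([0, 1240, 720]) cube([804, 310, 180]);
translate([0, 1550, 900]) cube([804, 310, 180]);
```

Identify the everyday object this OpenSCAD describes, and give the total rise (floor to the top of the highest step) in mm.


A staircase. The total rise is 1080 mm.

6 identical blocks, each offset up and back from the previous — a staircase. Each step is 180 mm tall and there are 6 of them, so the total rise is 6 × 180 = 1080 mm.


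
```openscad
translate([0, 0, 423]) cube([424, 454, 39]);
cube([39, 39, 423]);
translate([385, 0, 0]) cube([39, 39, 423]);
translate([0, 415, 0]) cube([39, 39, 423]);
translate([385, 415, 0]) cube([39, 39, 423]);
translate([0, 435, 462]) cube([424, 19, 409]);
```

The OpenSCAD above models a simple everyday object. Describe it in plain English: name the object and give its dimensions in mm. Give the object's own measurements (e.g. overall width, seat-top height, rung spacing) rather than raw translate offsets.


A chair. The seat is a 424×454×39 mm slab with its top at z = 462 mm, on four 39×39 mm corner legs (flush with the seat edges, standing on z = 0). A flat backrest 19 mm thick, 409 mm tall, spans the full seat width and rises from the seat top along its +y edge, rear face flush with the rear of the seat.


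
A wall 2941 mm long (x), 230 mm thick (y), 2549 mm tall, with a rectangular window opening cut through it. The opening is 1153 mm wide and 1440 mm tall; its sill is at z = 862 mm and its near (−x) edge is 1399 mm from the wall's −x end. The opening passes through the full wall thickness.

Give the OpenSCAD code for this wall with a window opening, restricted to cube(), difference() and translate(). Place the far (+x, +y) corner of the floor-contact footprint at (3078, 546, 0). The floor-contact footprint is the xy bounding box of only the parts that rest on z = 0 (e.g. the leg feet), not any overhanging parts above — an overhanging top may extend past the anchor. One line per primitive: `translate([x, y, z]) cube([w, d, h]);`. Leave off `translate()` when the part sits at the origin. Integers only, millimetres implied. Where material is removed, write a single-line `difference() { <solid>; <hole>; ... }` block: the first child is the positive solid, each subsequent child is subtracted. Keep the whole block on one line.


difference() { translate([137, 316, 0]) cube([2941, 230, 2549]); translate([1536, 316, 862]) cube([1153, 230, 1440]); }


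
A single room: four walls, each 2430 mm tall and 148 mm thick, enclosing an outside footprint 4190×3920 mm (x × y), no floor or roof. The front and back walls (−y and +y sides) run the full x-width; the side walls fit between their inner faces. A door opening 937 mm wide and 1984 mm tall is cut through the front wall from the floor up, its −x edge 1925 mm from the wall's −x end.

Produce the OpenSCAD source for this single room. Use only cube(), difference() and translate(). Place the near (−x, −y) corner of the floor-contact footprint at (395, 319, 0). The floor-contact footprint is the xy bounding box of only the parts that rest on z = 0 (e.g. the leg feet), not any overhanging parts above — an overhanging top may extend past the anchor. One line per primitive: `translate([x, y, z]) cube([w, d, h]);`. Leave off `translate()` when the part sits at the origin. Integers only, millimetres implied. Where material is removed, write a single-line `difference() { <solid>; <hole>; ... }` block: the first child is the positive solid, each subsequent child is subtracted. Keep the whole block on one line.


difference() { translate([395, 319, 0]) cube([4190, 148, 2430]); translate([2320, 319, 0]) cube([937, 148, 1984]); }
translate([395, 4091, 0]) cube([4190, 148, 2430]);
translate([395, 467, 0]) cube([148, 3624, 2430]);
translate([4437, 467, 0]) cube([148, 3624, 2430]);


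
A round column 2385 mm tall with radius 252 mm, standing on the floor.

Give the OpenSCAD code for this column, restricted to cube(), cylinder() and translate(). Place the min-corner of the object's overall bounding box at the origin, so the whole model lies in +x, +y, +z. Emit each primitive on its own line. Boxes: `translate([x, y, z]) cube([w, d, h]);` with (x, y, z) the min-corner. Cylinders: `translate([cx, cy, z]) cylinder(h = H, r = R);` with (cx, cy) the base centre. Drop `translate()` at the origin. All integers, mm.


translate([252, 252, 0]) cylinder(h = 2385, r = 252);


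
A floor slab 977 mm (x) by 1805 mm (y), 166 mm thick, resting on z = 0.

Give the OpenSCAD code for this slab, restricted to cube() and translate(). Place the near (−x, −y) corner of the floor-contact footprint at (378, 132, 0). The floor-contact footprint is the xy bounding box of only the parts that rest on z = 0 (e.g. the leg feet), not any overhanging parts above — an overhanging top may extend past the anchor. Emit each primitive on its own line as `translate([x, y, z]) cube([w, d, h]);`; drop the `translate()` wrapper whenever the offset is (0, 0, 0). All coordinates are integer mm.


translate([378, 132, 0]) cube([977, 1805, 166]);


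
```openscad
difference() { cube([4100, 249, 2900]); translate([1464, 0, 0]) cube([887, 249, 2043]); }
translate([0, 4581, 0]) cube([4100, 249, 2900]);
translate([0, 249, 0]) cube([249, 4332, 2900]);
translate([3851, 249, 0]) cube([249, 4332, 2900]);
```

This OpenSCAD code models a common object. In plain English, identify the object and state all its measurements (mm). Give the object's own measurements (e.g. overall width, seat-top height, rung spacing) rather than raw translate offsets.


A single room: four walls, each 2900 mm tall and 249 mm thick, enclosing an outside footprint 4100×4830 mm (x × y), no floor or roof. The front and back walls (−y and +y sides) run the full x-width; the side walls fit between their inner faces. A door opening 887 mm wide and 2043 mm tall is cut through the front wall from the floor up, its −x edge 1464 mm from the wall's −x end.


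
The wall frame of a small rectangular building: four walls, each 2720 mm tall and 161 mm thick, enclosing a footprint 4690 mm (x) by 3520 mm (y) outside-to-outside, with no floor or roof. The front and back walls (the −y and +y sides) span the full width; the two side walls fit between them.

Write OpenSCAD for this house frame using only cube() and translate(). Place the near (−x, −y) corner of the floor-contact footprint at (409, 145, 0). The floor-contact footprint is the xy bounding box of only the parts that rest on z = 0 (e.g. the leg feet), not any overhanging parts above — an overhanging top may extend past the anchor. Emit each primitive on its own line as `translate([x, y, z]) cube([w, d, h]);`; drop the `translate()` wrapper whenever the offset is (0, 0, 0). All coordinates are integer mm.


translate([409, 145, 0]) cube([4690, 161, 2720]);
translate([409, 3504, 0]) cube([4690, 161, 2720]);
translate([409, 306, 0]) cube([161, 3198, 2720]);
translate([4938, 306, 0]) cube([161, 3198, 2720]);


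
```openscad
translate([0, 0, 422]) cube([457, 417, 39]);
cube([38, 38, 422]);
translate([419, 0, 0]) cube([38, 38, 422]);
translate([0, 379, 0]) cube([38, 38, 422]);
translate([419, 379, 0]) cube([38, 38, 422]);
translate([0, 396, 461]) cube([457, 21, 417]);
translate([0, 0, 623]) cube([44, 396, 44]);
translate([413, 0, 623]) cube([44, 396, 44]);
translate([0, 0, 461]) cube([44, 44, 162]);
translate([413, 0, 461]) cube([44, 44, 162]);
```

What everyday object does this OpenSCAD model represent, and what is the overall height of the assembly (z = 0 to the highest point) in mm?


A chair. The overall height is 878 mm.

A slab on four corner posts with a tall panel at the back — a chair. The seat slab sits at z = 422 with thickness 39, and the 417 mm backrest starts at the seat top, so the overall height is 422 + 39 + 417 = 878 mm.


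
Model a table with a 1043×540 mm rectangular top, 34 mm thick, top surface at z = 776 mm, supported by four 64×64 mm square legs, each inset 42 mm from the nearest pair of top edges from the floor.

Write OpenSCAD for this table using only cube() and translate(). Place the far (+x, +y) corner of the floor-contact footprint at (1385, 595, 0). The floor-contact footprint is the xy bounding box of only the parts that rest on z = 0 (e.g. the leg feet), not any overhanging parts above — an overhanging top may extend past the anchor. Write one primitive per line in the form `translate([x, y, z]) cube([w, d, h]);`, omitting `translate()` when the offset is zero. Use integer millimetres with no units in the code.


translate([384, 97, 742]) cube([1043, 540, 34]);
translate([426, 139, 0]) cube([64, 64, 742]);
translate([1321, 139, 0]) cube([64, 64, 742]);
translate([426, 531, 0]) cube([64, 64, 742]);
translate([1321, 531, 0]) cube([64, 64, 742]);


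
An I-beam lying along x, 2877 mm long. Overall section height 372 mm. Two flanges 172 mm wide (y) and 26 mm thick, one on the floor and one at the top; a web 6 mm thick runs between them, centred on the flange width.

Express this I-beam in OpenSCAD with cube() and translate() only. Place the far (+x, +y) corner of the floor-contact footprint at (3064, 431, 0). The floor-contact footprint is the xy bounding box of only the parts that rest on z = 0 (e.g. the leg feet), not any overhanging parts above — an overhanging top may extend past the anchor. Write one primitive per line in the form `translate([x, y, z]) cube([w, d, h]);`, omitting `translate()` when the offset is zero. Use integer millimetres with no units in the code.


translate([187, 259, 0]) cube([2877, 172, 26]);
translate([187, 342, 26]) cube([2877, 6, 320]);
translate([187, 259, 346]) cube([2877, 172, 26]);


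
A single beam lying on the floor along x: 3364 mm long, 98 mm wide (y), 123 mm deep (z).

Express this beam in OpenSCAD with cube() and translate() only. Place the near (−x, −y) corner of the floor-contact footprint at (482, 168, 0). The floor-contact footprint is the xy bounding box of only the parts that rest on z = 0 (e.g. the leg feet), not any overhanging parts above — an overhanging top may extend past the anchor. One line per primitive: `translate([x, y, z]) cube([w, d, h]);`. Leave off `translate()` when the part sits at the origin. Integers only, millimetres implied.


translate([482, 168, 0]) cube([3364, 98, 123]);


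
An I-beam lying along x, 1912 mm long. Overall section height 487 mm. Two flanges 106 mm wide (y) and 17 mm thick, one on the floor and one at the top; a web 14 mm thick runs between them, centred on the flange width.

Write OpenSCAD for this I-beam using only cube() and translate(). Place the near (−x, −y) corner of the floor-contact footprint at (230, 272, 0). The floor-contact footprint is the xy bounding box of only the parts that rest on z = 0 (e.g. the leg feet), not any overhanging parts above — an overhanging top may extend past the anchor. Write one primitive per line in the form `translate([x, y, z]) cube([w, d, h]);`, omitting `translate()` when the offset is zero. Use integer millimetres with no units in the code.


translate([230, 272, 0]) cube([1912, 106, 17]);
translate([230, 318, 17]) cube([1912, 14, 453]);
translate([230, 272, 470]) cube([1912, 106, 17]);


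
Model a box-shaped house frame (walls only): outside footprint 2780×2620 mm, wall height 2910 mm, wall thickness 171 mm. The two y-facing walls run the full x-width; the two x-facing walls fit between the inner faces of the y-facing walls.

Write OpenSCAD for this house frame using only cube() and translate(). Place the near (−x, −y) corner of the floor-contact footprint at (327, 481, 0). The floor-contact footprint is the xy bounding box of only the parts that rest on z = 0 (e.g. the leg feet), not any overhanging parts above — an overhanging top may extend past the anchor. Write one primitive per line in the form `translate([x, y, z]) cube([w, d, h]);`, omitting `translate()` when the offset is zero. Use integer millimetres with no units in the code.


translate([327, 481, 0]) cube([2780, 171, 2910]);
translate([327, 2930, 0]) cube([2780, 171, 2910]);
translate([327, 652, 0]) cube([171, 2278, 2910]);
translate([2936, 652, 0]) cube([171, 2278, 2910]);


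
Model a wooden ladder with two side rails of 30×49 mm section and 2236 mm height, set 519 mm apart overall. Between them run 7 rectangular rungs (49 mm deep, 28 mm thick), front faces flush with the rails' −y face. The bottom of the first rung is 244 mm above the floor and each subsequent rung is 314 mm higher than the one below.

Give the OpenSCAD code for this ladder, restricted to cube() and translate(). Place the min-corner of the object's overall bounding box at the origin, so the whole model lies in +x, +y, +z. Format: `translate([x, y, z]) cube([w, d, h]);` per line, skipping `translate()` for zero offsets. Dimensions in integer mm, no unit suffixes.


cube([30, 49, 2236]);
translate([489, 0, 0]) cube([30, 49, 2236]);
translate([30, 0, 244]) cube([459, 49, 28]);
translate([30, 0, 558]) cube([459, 49, 28]);
translate([30, 0, 872]) cube([459, 49, 28]);
translate([30, 0, 1186]) cube([459, 49, 28]);
translate([30, 0, 1500]) cube([459, 49, 28]);
translate([30, 0, 1814]) cube([459, 49, 28]);
translate([30, 0, 2128]) cube([459, 49, 28]);


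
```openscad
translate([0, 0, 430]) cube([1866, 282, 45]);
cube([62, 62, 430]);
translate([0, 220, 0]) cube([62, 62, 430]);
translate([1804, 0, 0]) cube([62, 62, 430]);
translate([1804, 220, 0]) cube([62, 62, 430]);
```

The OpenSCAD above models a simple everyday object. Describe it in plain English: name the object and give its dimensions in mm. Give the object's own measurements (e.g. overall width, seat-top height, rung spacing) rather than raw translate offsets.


A long wooden bench with a 1866 mm (x) × 282 mm (y) seat, 45 mm thick, its top surface 475 mm above the floor. Four 62 mm square legs at the seat corners, flush with the edges, run from z = 0 to the seat underside.


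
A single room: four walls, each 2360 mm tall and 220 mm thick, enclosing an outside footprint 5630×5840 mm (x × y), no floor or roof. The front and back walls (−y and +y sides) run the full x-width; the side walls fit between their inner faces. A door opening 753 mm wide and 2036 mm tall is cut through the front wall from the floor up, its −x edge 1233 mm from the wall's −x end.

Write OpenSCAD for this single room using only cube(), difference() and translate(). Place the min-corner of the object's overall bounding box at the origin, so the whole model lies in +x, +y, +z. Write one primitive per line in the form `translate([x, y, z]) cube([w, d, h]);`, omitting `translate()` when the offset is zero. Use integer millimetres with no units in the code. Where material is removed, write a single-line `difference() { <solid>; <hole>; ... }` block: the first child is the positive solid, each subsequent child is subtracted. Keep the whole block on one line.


difference() { cube([5630, 220, 2360]); translate([1233, 0, 0]) cube([753, 220, 2036]); }
translate([0, 5620, 0]) cube([5630, 220, 2360]);
translate([0, 220, 0]) cube([220, 5400, 2360]);
translate([5410, 220, 0]) cube([220, 5400, 2360]);


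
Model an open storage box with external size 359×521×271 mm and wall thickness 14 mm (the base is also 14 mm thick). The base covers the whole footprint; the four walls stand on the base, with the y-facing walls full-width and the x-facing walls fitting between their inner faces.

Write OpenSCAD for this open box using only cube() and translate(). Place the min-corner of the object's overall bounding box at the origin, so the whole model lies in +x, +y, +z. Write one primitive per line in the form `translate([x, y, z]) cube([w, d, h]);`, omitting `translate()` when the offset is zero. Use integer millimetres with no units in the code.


cube([359, 521, 14]);
translate([0, 0, 14]) cube([359, 14, 257]);
translate([0, 507, 14]) cube([359, 14, 257]);
translate([0, 14, 14]) cube([14, 493, 257]);
translate([345, 14, 14]) cube([14, 493, 257]);


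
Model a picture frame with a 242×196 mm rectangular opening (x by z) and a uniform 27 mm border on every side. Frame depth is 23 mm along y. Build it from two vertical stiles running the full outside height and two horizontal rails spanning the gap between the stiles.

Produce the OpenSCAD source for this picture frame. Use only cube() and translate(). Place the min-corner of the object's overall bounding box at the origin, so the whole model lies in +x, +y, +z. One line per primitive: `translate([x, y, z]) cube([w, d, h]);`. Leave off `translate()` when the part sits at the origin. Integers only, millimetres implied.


cube([27, 23, 250]);
translate([269, 0, 0]) cube([27, 23, 250]);
translate([27, 0, 0]) cube([242, 23, 27]);
translate([27, 0, 223]) cube([242, 23, 27]);


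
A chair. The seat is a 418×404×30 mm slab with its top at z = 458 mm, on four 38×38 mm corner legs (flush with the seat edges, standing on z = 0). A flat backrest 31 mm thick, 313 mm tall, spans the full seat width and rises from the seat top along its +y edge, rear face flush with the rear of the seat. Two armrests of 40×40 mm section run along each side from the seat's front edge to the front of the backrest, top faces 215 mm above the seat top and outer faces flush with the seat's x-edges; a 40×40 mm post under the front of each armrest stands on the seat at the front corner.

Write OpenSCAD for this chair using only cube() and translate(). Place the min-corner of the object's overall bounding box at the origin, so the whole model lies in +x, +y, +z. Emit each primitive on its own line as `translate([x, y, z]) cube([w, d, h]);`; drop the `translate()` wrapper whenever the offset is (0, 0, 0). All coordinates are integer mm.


translate([0, 0, 428]) cube([418, 404, 30]);
cube([38, 38, 428]);
translate([380, 0, 0]) cube([38, 38, 428]);
translate([0, 366, 0]) cube([38, 38, 428]);
translate([380, 366, 0]) cube([38, 38, 428]);
translate([0, 373, 458]) cube([418, 31, 313]);
translate([0, 0, 633]) cube([40, 373, 40]);
translate([378, 0, 633]) cube([40, 373, 40]);
translate([0, 0, 458]) cube([40, 40, 175]);
translate([378, 0, 458]) cube([40, 40, 175]);


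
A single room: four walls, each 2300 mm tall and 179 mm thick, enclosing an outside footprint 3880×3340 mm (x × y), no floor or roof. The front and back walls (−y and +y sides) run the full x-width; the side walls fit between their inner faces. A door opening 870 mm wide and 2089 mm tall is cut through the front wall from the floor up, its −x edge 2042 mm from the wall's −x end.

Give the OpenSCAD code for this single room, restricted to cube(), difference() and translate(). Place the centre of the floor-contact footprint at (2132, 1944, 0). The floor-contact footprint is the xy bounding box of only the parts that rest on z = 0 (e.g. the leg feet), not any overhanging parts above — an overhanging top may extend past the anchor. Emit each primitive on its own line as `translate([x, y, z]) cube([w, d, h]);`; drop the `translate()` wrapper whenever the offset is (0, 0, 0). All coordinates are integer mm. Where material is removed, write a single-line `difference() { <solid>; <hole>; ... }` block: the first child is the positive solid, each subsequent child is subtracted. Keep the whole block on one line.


difference() { translate([192, 274, 0]) cube([3880, 179, 2300]); translate([2234, 274, 0]) cube([870, 179, 2089]); }
translate([192, 3435, 0]) cube([3880, 179, 2300]);
translate([192, 453, 0]) cube([179, 2982, 2300]);
translate([3893, 453, 0]) cube([179, 2982, 2300]);


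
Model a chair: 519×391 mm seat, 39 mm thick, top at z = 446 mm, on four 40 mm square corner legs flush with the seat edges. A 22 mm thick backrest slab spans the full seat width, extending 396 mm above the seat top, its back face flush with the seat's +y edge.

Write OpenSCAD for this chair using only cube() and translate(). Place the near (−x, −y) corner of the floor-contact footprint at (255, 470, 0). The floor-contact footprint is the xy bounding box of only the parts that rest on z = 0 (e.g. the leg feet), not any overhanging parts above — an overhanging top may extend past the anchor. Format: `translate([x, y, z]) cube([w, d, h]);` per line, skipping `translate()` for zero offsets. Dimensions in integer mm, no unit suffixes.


// leg_h = 446 - 39 = 407
translate([255, 470, 407]) cube([519, 391, 39]);
translate([255, 470, 0]) cube([40, 40, 407]);
translate([734, 470, 0]) cube([40, 40, 407]);
translate([255, 821, 0]) cube([40, 40, 407]);
translate([734, 821, 0]) cube([40, 40, 407]);
translate([255, 839, 446]) cube([519, 22, 396]);


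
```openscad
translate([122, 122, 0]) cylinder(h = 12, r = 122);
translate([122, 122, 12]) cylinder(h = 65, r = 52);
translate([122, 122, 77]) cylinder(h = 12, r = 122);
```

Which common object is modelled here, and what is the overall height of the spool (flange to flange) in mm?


A spool. The overall height is 89 mm.

Three coaxial cylinders, large–small–large — a spool. Two 12 mm flanges and a 65 mm core give 12 + 65 + 12 = 89 mm.


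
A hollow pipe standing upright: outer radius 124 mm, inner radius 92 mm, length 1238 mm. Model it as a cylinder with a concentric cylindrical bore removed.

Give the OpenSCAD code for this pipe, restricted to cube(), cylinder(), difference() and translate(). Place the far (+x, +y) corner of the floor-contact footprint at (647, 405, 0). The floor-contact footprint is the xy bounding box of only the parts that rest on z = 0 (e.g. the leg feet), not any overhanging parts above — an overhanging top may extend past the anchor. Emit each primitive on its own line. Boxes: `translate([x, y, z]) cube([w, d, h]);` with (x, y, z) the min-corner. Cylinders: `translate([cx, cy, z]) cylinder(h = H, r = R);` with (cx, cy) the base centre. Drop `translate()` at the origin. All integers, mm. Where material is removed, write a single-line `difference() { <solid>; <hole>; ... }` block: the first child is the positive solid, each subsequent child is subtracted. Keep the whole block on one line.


difference() { translate([523, 281, 0]) cylinder(h = 1238, r = 124); translate([523, 281, 0]) cylinder(h = 1238, r = 92); }


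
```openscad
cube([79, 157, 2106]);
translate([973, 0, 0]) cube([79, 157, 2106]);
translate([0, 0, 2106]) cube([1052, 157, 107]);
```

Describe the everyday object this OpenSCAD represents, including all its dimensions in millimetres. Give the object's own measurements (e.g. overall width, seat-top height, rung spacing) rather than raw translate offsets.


A door frame. The clear opening is 894 mm wide and 2106 mm high. Two 79 mm wide jambs, 157 mm deep, stand either side of the opening from the floor to the top of the opening. A 107 mm thick head sits across the top of both jambs, spanning the full outside width of the frame.


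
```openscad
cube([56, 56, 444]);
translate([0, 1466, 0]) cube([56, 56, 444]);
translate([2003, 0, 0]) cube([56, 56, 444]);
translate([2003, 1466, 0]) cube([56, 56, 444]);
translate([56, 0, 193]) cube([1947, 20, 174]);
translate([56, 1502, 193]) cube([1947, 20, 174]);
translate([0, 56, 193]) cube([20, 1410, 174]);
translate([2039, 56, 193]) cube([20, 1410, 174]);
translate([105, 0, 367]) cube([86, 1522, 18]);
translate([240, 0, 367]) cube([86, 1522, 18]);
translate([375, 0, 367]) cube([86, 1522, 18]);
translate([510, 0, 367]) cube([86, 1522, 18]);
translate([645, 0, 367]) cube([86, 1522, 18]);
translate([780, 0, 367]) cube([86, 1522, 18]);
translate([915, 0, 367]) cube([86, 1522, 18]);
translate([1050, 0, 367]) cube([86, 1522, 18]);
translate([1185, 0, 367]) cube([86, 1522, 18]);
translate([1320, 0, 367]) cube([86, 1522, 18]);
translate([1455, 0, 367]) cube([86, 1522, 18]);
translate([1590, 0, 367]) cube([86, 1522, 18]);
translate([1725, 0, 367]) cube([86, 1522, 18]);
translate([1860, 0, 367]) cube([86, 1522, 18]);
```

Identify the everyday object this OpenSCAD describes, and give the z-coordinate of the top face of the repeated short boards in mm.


A bed frame. The slat-top height is 385 mm.

Four posts, four rails, and a row of slats — a bed frame. Slats sit on the rails at z = 193 + 174 = 367; with slat thickness 18, the top is 385 mm.


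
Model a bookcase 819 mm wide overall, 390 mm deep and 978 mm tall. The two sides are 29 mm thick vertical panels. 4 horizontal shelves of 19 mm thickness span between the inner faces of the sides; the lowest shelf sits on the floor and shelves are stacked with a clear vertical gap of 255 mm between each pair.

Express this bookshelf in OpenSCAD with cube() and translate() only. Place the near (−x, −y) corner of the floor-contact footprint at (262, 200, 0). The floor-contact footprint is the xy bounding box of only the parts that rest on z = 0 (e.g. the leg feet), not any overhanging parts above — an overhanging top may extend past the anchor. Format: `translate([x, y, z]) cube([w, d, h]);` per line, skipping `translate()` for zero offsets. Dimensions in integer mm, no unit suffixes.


translate([262, 200, 0]) cube([29, 390, 978]);
translate([1052, 200, 0]) cube([29, 390, 978]);
translate([291, 200, 0]) cube([761, 390, 19]);
translate([291, 200, 274]) cube([761, 390, 19]);
translate([291, 200, 548]) cube([761, 390, 19]);
translate([291, 200, 822]) cube([761, 390, 19]);


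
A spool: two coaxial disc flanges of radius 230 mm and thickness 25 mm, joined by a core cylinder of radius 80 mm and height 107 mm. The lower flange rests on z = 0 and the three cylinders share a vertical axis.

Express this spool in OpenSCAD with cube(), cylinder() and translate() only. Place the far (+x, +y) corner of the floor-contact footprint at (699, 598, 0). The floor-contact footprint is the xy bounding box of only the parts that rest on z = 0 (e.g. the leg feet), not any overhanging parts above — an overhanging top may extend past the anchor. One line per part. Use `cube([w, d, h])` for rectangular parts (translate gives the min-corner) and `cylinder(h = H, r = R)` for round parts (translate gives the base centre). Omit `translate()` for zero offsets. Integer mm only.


translate([469, 368, 0]) cylinder(h = 25, r = 230);
translate([469, 368, 25]) cylinder(h = 107, r = 80);
translate([469, 368, 132]) cylinder(h = 25, r = 230);


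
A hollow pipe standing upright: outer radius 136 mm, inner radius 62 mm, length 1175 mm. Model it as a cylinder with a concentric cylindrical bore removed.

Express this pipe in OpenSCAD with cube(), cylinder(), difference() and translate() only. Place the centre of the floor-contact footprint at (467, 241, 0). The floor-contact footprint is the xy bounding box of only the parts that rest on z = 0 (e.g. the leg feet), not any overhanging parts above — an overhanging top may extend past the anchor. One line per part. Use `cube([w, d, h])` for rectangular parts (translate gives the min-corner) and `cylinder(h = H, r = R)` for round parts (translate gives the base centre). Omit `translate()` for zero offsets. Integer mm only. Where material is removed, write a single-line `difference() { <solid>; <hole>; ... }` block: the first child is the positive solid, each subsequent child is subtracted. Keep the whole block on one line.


difference() { translate([467, 241, 0]) cylinder(h = 1175, r = 136); translate([467, 241, 0]) cylinder(h = 1175, r = 62); }


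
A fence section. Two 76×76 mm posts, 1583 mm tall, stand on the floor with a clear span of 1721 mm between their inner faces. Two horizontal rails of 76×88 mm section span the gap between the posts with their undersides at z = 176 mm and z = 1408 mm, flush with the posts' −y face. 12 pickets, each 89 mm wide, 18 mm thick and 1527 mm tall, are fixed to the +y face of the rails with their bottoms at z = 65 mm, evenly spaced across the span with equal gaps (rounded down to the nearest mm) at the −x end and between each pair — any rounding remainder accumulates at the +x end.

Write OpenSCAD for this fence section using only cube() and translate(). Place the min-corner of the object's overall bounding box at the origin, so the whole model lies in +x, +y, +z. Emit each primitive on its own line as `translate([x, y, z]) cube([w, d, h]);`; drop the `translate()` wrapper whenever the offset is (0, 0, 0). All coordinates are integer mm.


cube([76, 76, 1583]);
translate([1797, 0, 0]) cube([76, 76, 1583]);
translate([76, 0, 176]) cube([1721, 76, 88]);
translate([76, 0, 1408]) cube([1721, 76, 88]);
translate([126, 76, 65]) cube([89, 18, 1527]);
translate([265, 76, 65]) cube([89, 18, 1527]);
translate([404, 76, 65]) cube([89, 18, 1527]);
translate([543, 76, 65]) cube([89, 18, 1527]);
translate([682, 76, 65]) cube([89, 18, 1527]);
translate([821, 76, 65]) cube([89, 18, 1527]);
translate([960, 76, 65]) cube([89, 18, 1527]);
translate([1099, 76, 65]) cube([89, 18, 1527]);
translate([1238, 76, 65]) cube([89, 18, 1527]);
translate([1377, 76, 65]) cube([89, 18, 1527]);
translate([1516, 76, 65]) cube([89, 18, 1527]);
translate([1655, 76, 65]) cube([89, 18, 1527]);


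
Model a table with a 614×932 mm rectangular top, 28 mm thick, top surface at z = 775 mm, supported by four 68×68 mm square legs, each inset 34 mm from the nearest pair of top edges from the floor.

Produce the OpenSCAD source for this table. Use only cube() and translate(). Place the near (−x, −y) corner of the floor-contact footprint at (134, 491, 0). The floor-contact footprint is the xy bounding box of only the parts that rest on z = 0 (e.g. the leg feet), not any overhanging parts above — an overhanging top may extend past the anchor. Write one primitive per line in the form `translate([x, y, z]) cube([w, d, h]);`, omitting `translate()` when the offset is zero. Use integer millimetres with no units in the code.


translate([100, 457, 747]) cube([614, 932, 28]);
translate([134, 491, 0]) cube([68, 68, 747]);
translate([612, 491, 0]) cube([68, 68, 747]);
translate([134, 1287, 0]) cube([68, 68, 747]);
translate([612, 1287, 0]) cube([68, 68, 747]);


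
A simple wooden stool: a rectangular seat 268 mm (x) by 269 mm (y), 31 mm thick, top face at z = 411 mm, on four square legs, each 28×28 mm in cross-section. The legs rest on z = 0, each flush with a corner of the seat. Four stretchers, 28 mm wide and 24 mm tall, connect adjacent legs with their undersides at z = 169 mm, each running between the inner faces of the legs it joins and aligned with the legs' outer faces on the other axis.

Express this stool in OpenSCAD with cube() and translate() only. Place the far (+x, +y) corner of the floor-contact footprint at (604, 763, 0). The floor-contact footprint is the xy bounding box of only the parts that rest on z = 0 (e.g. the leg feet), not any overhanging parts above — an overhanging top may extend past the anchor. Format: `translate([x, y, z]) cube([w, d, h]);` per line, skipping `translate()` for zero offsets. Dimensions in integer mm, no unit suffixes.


translate([336, 494, 380]) cube([268, 269, 31]);
translate([336, 494, 0]) cube([28, 28, 380]);
translate([576, 494, 0]) cube([28, 28, 380]);
translate([336, 735, 0]) cube([28, 28, 380]);
translate([576, 735, 0]) cube([28, 28, 380]);
translate([364, 494, 169]) cube([212, 28, 24]);
translate([364, 735, 169]) cube([212, 28, 24]);
translate([336, 522, 169]) cube([28, 213, 24]);
translate([576, 522, 169]) cube([28, 213, 24]);


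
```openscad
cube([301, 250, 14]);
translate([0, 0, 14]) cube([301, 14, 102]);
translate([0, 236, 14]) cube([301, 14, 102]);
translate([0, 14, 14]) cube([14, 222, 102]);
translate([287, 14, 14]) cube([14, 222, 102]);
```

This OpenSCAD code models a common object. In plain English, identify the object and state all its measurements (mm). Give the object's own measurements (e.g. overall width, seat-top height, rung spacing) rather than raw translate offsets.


An open-topped rectangular box: outside dimensions 301×250×116 mm, with a uniform wall and base thickness of 14 mm. The base is a full 301×250 slab on the floor; four walls sit on top of the base. The front and back walls (the −y and +y sides) span the full width; the two side walls fit between them.


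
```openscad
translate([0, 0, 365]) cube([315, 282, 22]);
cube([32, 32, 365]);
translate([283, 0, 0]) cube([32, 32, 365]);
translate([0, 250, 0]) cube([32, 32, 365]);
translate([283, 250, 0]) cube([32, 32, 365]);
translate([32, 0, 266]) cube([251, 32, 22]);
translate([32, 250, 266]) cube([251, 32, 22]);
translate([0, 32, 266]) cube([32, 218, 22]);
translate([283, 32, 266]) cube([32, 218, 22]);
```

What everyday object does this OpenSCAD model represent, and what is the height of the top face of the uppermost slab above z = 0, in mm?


A stool. The seat height is 387 mm.

A 315×282×22 slab at z = 365 on four corner posts — a stool. The seat top is 365 + 22 = 387 mm.


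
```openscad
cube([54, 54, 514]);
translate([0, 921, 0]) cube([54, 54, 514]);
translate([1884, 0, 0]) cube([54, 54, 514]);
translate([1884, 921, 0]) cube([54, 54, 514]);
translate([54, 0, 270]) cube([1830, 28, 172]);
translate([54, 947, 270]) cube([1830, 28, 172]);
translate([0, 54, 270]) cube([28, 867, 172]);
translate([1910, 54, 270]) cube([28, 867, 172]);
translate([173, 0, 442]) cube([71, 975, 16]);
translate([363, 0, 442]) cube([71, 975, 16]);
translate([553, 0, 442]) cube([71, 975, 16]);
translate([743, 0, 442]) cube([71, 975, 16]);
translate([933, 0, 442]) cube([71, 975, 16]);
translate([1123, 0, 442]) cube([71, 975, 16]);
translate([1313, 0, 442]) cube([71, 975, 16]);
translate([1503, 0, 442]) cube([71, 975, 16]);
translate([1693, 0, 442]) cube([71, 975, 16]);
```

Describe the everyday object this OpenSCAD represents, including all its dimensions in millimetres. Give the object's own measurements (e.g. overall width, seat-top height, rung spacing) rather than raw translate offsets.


A bed frame 1938 mm long (x) by 975 mm wide (y). Four 54×54 mm corner posts, 514 mm tall, at the corners of the footprint. Four rails of 28 mm thickness and 172 mm height run between adjacent posts with their undersides at z = 270 mm, their outer faces flush with the outside of the frame (the two x-running rails run between the posts' inner faces; the two y-running rails run between the posts' inner faces). 9 slats, each 71 mm wide (x) and 16 mm thick, lie across the top of the two x-running rails, running the full 975 mm width of the frame in y; along x they sit between the end posts with a 119 mm gap after the −x posts and between neighbouring slats, leaving 120 mm before the +x posts.


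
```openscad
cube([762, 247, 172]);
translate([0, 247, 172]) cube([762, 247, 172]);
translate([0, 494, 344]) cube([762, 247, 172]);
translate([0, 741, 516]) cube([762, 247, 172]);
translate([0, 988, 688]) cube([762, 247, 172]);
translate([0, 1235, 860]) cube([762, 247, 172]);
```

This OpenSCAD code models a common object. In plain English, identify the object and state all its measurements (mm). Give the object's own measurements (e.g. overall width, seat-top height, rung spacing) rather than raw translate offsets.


A straight staircase of 6 solid steps. Each step is 762 mm wide (x), 247 mm deep (y, the going) and 172 mm tall (the rise). The first step rests on the floor; each subsequent step sits one going further in +y and one rise higher in +z, directly behind and above the previous step with no overlap.


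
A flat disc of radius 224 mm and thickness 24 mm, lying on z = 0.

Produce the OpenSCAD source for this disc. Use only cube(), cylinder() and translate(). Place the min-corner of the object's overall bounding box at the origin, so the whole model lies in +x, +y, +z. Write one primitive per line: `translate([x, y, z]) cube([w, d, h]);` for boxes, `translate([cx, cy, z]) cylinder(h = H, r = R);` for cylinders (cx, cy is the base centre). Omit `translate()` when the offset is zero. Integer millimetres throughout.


translate([224, 224, 0]) cylinder(h = 24, r = 224);


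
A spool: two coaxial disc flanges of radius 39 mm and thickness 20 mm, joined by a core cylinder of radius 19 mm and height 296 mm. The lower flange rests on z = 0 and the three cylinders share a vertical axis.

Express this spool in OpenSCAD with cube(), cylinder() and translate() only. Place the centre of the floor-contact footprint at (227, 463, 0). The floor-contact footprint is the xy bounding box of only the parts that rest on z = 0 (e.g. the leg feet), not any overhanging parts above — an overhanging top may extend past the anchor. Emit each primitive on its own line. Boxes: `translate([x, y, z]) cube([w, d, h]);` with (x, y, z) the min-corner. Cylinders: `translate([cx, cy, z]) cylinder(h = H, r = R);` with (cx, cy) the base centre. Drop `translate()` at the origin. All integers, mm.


translate([227, 463, 0]) cylinder(h = 20, r = 39);
translate([227, 463, 20]) cylinder(h = 296, r = 19);
translate([227, 463, 316]) cylinder(h = 20, r = 39);


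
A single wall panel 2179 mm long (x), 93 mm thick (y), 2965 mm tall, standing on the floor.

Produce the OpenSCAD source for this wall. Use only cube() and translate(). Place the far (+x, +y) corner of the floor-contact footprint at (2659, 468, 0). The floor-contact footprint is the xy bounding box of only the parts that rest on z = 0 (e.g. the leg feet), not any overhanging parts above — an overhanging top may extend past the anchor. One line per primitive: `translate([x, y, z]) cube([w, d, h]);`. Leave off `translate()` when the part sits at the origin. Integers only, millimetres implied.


translate([480, 375, 0]) cube([2179, 93, 2965]);
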